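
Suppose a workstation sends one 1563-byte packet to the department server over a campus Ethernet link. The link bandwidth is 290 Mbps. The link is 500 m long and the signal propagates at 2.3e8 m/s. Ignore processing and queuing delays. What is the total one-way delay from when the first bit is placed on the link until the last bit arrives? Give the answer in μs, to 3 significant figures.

45.3 μs

L = 1563 × 8 = 12504 bits.
Transmission delay = L/R = 12504 / 290000000 = 43.1172 μs.
Propagation delay = d/s = 500 m / 2.3e+08 m/s = 2.17391 μs.
Total = 45.3 μs.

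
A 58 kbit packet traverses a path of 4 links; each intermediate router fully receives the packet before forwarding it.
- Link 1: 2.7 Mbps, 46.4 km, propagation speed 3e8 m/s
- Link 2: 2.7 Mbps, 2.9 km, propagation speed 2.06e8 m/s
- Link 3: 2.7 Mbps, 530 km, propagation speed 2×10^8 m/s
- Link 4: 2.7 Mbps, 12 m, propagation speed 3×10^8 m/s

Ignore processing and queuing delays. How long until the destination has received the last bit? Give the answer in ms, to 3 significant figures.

L = 58000 bits.
Transmission delay per hop = L/R = 58000/2700000 = 21.4815 ms; 4 hops → 85.9259 ms.
Propagation delays (d/s per hop): 0.154667, 0.0140777, 2.65, 4e-05 ms; sum = 2.81878 ms.
End-to-end = 88.7 ms.

88.7 ms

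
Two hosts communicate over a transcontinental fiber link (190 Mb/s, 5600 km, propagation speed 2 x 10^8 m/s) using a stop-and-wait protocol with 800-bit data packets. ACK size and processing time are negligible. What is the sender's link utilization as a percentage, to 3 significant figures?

t_tx = L/R = 800/190000000 = 4.21053e-06 s.
t_prop = 5600000/200000000 = 0.028 s; RTT = 0.056 s.
Cycle = t_tx + RTT = 0.0560042 s.
Utilization = t_tx / cycle = 4.21053e-06/0.0560042 = 0.00752 %.

0.00752 %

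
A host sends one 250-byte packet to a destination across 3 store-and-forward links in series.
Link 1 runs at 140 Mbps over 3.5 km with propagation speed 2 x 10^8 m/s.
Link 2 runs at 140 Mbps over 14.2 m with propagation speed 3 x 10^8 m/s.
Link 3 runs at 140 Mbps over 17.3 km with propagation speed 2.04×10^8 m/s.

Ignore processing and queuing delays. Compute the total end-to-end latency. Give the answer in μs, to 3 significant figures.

L = 250 × 8 = 2000 bits.
Transmission delay per hop = L/R = 2000/140000000 = 14.2857 μs; 3 hops → 42.8571 μs.
Propagation delays (d/s per hop): 17.5, 0.0473333, 84.8039 μs; sum = 102.351 μs.
End-to-end = 145 μs.

145 μs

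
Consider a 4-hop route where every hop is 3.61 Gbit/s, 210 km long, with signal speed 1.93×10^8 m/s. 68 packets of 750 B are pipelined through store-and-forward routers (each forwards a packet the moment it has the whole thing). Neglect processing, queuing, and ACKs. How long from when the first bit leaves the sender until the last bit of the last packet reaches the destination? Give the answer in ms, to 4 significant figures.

4.470 ms

Per-hop transmission t_tx = L/R = 6000/3610000000 = 0.00166205 ms.
Per-hop propagation t_prop = 210000/193000000 = 1.08808 ms.
Pipeline fill: first packet needs 4·t_tx to clear all hops; remaining 67 packets each add one t_tx.
Total = (4+68-1)·t_tx + 4·t_prop = 71·0.00166205 + 4·1.08808 = 4.470 ms.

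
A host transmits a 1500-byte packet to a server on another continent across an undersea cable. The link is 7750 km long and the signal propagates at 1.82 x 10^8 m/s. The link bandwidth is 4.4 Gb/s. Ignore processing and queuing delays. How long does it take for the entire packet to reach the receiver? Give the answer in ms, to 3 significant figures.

L = 1500 × 8 = 12000 bits.
Transmission delay = L/R = 12000 / 4400000000 = 0.00272727 ms.
Propagation delay = d/s = 7750000 m / 182000000 m/s = 42.5824 ms.
Total = 42.6 ms.

42.6 ms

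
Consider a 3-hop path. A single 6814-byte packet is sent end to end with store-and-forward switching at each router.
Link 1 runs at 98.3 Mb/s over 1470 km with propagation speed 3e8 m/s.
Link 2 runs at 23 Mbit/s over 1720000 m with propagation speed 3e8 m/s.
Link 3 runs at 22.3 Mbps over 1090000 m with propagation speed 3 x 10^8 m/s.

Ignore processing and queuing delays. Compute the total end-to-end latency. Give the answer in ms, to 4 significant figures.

19.64 ms

L = 6814 × 8 = 54512 bits.
Transmission delays (L/R per hop): 0.554547, 2.37009, 2.44448 ms; sum = 5.36912 ms.
Propagation delays (d/s per hop): 4.9, 5.73333, 3.63333 ms; sum = 14.2667 ms.
End-to-end = 19.64 ms.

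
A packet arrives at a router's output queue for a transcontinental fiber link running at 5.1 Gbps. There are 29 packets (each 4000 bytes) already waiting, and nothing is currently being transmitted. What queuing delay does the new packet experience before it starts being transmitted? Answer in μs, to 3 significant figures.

182 μs

Each queued packet: L/R = 32000/5100000000 = 6.27451 μs.
29 queued → 181.961 μs.
Queuing delay = 182 μs.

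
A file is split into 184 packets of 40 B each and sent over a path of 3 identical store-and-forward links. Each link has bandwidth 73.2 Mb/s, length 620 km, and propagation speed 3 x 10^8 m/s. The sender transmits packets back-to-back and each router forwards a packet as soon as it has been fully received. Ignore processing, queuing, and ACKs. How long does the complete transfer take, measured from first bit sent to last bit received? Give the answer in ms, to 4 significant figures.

7.013 ms

Per-hop transmission t_tx = L/R = 320/73200000 = 0.00437158 ms.
Per-hop propagation t_prop = 620000/300000000 = 2.06667 ms.
Pipeline fill: first packet needs 3·t_tx to clear all hops; remaining 183 packets each add one t_tx.
Total = (3+184-1)·t_tx + 3·t_prop = 186·0.00437158 + 3·2.06667 = 7.013 ms.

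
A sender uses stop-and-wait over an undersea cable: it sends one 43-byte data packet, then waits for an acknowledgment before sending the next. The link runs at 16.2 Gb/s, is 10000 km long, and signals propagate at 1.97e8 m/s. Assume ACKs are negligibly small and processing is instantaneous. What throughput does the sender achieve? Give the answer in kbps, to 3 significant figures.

t_tx = L/R = 344/16200000000 = 2.12346e-08 s.
t_prop = 10000000/197000000 = 0.0507614 s; RTT = 0.101523 s.
Cycle = t_tx + RTT = 0.101523 s.
Throughput = L / cycle = 344 / 0.101523 = 3.39 kbps.

3.39 kbps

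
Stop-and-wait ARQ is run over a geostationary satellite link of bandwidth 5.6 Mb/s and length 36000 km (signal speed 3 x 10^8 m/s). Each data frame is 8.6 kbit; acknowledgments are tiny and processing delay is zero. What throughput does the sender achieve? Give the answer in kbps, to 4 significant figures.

35.61 kbps

t_tx = L/R = 8600/5600000 = 0.00153571 s.
t_prop = 36000000/300000000 = 0.12 s; RTT = 0.24 s.
Cycle = t_tx + RTT = 0.241536 s.
Throughput = L / cycle = 8600 / 0.241536 = 35.61 kbps.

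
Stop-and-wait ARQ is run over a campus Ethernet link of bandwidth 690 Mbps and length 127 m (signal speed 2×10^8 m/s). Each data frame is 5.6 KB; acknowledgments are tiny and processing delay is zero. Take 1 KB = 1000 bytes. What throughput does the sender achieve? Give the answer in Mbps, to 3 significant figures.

677 Mbps

t_tx = L/R = 44800/690000000 = 6.49275e-05 s.
t_prop = 127/200000000 = 6.35e-07 s; RTT = 1.27e-06 s.
Cycle = t_tx + RTT = 6.61975e-05 s.
Throughput = L / cycle = 44800 / 6.61975e-05 = 677 Mbps.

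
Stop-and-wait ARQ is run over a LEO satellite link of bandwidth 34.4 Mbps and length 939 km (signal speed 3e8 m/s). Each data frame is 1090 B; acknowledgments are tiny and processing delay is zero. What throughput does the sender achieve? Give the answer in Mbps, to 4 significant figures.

1.339 Mbps

t_tx = L/R = 8720/34400000 = 0.000253488 s.
t_prop = 939000/300000000 = 0.00313 s; RTT = 0.00626 s.
Cycle = t_tx + RTT = 0.00651349 s.
Throughput = L / cycle = 8720 / 0.00651349 = 1.339 Mbps.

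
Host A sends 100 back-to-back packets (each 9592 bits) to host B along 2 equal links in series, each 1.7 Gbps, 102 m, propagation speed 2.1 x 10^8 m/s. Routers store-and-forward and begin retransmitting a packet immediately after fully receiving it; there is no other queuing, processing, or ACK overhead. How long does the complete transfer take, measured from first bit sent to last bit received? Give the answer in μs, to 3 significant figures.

571 μs

Per-hop transmission t_tx = L/R = 9592/1700000000 = 5.64235 μs.
Per-hop propagation t_prop = 102/210000000 = 0.485714 μs.
Pipeline fill: first packet needs 2·t_tx to clear all hops; remaining 99 packets each add one t_tx.
Total = (2+100-1)·t_tx + 2·t_prop = 101·5.64235 + 2·0.485714 = 571 μs.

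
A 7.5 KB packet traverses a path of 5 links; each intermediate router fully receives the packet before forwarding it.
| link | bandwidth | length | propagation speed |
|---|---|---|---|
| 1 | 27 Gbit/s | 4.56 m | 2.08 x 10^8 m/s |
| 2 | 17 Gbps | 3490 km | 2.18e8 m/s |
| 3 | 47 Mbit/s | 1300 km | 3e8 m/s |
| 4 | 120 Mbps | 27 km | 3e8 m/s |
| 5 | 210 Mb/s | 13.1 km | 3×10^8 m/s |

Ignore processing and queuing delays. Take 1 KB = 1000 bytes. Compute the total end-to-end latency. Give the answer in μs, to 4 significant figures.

L = 60000 bits.
Transmission delays (L/R per hop): 2.22222, 3.52941, 1276.6, 500, 285.714 μs; sum = 2068.06 μs.
Propagation delays (d/s per hop): 0.0219231, 16009.2, 4333.33, 90, 43.6667 μs; sum = 20476.2 μs.
End-to-end = 22540 μs.

22540 μs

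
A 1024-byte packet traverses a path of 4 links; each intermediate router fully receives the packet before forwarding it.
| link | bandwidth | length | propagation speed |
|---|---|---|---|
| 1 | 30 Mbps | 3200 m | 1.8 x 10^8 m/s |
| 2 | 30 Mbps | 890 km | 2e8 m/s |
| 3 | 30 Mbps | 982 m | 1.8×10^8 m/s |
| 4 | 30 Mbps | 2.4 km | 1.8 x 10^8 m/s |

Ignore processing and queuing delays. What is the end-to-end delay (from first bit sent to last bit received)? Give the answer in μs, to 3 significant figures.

L = 1024 × 8 = 8192 bits.
Transmission delay per hop = L/R = 8192/30000000 = 273.067 μs; 4 hops → 1092.27 μs.
Propagation delays (d/s per hop): 17.7778, 4450, 5.45556, 13.3333 μs; sum = 4486.57 μs.
End-to-end = 5580 μs.

5580 μs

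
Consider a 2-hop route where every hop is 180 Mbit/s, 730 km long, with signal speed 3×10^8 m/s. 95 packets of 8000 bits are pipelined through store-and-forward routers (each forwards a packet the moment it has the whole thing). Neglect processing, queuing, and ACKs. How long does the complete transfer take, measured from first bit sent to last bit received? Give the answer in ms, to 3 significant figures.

Per-hop transmission t_tx = L/R = 8000/180000000 = 0.0444444 ms.
Per-hop propagation t_prop = 730000/300000000 = 2.43333 ms.
Pipeline fill: first packet needs 2·t_tx to clear all hops; remaining 94 packets each add one t_tx.
Total = (2+95-1)·t_tx + 2·t_prop = 96·0.0444444 + 2·2.43333 = 9.13 ms.

9.13 ms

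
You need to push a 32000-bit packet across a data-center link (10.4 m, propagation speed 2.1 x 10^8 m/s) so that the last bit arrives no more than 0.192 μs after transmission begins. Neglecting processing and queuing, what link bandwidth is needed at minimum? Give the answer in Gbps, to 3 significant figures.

Propagation delay = 10.4 / 210000000 = 0.0495238 μs.
Transmission budget = 0.192 − 0.0495238 = 0.142476 μs.
R ≥ L / t_tx = 32000 bits / 1.42476e-07 s = 225 Gbps.

225 Gbps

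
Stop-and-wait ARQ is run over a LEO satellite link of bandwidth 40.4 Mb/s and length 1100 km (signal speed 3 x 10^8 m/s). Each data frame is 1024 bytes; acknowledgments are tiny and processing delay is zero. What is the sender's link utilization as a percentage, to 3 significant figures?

2.69 %

t_tx = L/R = 8192/40400000 = 0.000202772 s.
t_prop = 1100000/300000000 = 0.00366667 s; RTT = 0.00733333 s.
Cycle = t_tx + RTT = 0.00753611 s.
Utilization = t_tx / cycle = 0.000202772/0.00753611 = 2.69 %.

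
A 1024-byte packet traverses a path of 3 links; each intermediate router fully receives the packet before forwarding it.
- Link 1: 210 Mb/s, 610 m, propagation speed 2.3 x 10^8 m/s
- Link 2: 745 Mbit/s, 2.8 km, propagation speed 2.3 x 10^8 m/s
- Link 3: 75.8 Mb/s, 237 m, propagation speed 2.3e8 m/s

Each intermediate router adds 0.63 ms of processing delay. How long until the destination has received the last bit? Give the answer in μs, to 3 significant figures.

1430 μs

L = 1024 × 8 = 8192 bits.
Transmission delays (L/R per hop): 39.0095, 10.996, 108.074 μs; sum = 158.079 μs.
Propagation delays (d/s per hop): 2.65217, 12.1739, 1.03043 μs; sum = 15.8565 μs.
Processing at 2 router(s): 2 × 0.63 ms = 1260 μs.
End-to-end = 1430 μs.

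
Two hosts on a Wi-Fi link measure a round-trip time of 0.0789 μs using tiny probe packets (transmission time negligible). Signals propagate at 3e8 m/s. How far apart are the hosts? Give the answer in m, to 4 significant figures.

One-way propagation = RTT/2 = 0.03945 μs.
d = s × t = 300000000 × 3.945e-08 = 11.84 m.

11.84 m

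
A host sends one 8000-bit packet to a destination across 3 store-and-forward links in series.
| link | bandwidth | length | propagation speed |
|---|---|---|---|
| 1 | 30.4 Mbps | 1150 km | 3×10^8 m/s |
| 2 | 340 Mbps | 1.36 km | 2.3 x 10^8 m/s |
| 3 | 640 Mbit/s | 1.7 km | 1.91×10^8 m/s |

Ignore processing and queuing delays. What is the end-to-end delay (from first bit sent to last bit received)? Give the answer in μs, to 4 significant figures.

Transmission delays (L/R per hop): 263.158, 23.5294, 12.5 μs; sum = 299.187 μs.
Propagation delays (d/s per hop): 3833.33, 5.91304, 8.90052 μs; sum = 3848.15 μs.
End-to-end = 4147 μs.

4147 μs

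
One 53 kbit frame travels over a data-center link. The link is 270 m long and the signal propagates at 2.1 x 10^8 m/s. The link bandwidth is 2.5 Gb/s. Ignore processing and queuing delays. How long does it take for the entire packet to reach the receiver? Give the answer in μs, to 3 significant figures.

L = 53000 bits.
Transmission delay = L/R = 53000 / 2500000000 = 21.2 μs.
Propagation delay = d/s = 270 m / 210000000 m/s = 1.28571 μs.
Total = 22.5 μs.

22.5 μs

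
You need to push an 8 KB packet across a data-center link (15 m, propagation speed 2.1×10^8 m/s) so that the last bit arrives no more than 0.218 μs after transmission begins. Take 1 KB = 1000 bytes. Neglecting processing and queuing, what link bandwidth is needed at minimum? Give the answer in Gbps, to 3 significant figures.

437 Gbps

L = 64000 bits.
Propagation delay = 15 / 210000000 = 0.0714286 μs.
Transmission budget = 0.218 − 0.0714286 = 0.146571 μs.
R ≥ L / t_tx = 64000 bits / 1.46571e-07 s = 437 Gbps.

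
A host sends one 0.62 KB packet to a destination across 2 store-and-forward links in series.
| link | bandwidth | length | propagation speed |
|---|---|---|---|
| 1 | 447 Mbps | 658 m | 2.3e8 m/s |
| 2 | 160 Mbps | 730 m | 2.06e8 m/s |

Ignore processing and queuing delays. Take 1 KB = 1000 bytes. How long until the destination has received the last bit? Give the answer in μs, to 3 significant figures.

48.5 μs

L = 4960 bits.
Transmission delays (L/R per hop): 11.0962, 31 μs; sum = 42.0962 μs.
Propagation delays (d/s per hop): 2.86087, 3.54369 μs; sum = 6.40456 μs.
End-to-end = 48.5 μs.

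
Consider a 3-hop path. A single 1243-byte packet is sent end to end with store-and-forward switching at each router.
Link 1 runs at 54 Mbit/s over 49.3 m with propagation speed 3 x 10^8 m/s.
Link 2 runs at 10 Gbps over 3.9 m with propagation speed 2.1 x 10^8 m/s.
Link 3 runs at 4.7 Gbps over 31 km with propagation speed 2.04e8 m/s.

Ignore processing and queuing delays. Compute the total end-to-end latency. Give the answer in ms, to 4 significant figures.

L = 1243 × 8 = 9944 bits.
Transmission delays (L/R per hop): 0.184148, 0.0009944, 0.00211574 ms; sum = 0.187258 ms.
Propagation delays (d/s per hop): 0.000164333, 1.85714e-05, 0.151961 ms; sum = 0.152144 ms.
End-to-end = 0.3394 ms.

0.3394 ms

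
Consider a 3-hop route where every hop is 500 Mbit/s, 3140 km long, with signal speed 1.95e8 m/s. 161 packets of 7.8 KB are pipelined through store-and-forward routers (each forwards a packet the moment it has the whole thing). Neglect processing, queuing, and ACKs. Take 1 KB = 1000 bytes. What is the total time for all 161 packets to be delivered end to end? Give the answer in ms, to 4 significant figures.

68.65 ms

Per-hop transmission t_tx = L/R = 62400/500000000 = 0.1248 ms.
Per-hop propagation t_prop = 3140000/195000000 = 16.1026 ms.
Pipeline fill: first packet needs 3·t_tx to clear all hops; remaining 160 packets each add one t_tx.
Total = (3+161-1)·t_tx + 3·t_prop = 163·0.1248 + 3·16.1026 = 68.65 ms.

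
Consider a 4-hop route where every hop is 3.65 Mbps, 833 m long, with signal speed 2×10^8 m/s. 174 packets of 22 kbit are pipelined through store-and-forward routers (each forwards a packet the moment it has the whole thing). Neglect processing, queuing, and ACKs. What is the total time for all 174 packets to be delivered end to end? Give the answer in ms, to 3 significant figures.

1070 ms

Per-hop transmission t_tx = L/R = 22000/3650000 = 6.0274 ms.
Per-hop propagation t_prop = 833/200000000 = 0.004165 ms.
Pipeline fill: first packet needs 4·t_tx to clear all hops; remaining 173 packets each add one t_tx.
Total = (4+174-1)·t_tx + 4·t_prop = 177·6.0274 + 4·0.004165 = 1070 ms.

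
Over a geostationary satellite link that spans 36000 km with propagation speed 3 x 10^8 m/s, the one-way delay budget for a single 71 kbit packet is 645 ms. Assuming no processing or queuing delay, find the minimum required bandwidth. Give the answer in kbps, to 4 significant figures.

135.2 kbps

Propagation delay = 36000000 / 300000000 = 120 ms.
Transmission budget = 645 − 120 = 525 ms.
R ≥ L / t_tx = 71000 bits / 0.525 s = 135.2 kbps.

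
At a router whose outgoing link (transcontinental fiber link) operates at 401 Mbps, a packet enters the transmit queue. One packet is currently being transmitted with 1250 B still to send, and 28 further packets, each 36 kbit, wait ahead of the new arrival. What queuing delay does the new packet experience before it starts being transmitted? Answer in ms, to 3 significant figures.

2.54 ms

Each queued packet: L/R = 36000/401000000 = 0.0897756 ms.
28 queued → 2.51372 ms.
Plus remaining 10000 bits of current packet: 0.0249377 ms.
Queuing delay = 2.54 ms.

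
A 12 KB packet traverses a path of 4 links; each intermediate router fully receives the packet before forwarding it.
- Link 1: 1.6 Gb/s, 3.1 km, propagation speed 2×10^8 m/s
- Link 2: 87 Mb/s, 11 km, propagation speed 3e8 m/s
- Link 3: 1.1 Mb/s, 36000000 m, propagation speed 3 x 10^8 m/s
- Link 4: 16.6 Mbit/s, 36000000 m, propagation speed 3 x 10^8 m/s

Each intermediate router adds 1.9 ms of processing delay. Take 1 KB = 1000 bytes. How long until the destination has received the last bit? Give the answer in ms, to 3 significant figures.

L = 96000 bits.
Transmission delays (L/R per hop): 0.06, 1.10345, 87.2727, 5.78313 ms; sum = 94.2193 ms.
Propagation delays (d/s per hop): 0.0155, 0.0366667, 120, 120 ms; sum = 240.052 ms.
Processing at 3 router(s): 3 × 1.9 ms = 5.7 ms.
End-to-end = 340 ms.

340 ms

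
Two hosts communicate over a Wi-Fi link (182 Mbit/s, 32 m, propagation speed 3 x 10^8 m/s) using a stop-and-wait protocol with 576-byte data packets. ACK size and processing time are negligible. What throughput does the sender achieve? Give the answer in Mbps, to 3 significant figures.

180 Mbps

t_tx = L/R = 4608/182000000 = 2.53187e-05 s.
t_prop = 32/300000000 = 1.06667e-07 s; RTT = 2.13333e-07 s.
Cycle = t_tx + RTT = 2.5532e-05 s.
Throughput = L / cycle = 4608 / 2.5532e-05 = 180 Mbps.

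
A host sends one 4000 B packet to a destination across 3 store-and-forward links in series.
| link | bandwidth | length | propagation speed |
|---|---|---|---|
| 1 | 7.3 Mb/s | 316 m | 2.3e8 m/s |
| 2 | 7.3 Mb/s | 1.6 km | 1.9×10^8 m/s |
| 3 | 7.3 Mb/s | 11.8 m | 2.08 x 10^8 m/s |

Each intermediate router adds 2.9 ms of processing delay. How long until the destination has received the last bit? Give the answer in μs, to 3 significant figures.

L = 4000 × 8 = 32000 bits.
Transmission delay per hop = L/R = 32000/7300000 = 4383.56 μs; 3 hops → 13150.7 μs.
Propagation delays (d/s per hop): 1.37391, 8.42105, 0.0567308 μs; sum = 9.8517 μs.
Processing at 2 router(s): 2 × 2.9 ms = 5800 μs.
End-to-end = 19000 μs.

19000 μs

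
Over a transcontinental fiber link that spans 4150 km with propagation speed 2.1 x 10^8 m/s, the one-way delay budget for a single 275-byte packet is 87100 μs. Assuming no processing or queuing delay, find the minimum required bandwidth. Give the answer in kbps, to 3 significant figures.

L = 2200 bits.
Propagation delay = 4150000 / 210000000 = 19761.9 μs.
Transmission budget = 87100 − 19761.9 = 67338.1 μs.
R ≥ L / t_tx = 2200 bits / 0.0673381 s = 32.7 kbps.

32.7 kbps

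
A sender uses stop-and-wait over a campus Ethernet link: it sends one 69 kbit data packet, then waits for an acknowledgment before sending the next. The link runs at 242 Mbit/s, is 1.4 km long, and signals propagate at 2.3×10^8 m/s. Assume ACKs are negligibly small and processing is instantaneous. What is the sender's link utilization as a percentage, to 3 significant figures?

95.9 %

t_tx = L/R = 69000/242000000 = 0.000285124 s.
t_prop = 1400/2.3e+08 = 6.08696e-06 s; RTT = 1.21739e-05 s.
Cycle = t_tx + RTT = 0.000297298 s.
Utilization = t_tx / cycle = 0.000285124/0.000297298 = 95.9 %.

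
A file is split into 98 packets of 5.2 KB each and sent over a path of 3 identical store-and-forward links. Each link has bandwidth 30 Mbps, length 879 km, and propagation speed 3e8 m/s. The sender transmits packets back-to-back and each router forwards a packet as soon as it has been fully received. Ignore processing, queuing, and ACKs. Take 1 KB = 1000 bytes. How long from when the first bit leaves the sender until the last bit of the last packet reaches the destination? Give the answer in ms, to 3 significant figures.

Per-hop transmission t_tx = L/R = 41600/30000000 = 1.38667 ms.
Per-hop propagation t_prop = 879000/300000000 = 2.93 ms.
Pipeline fill: first packet needs 3·t_tx to clear all hops; remaining 97 packets each add one t_tx.
Total = (3+98-1)·t_tx + 3·t_prop = 100·1.38667 + 3·2.93 = 147 ms.

147 ms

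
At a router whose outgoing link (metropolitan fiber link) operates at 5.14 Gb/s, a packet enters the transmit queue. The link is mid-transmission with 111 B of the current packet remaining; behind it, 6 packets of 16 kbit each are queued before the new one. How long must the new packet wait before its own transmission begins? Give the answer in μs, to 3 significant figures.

18.8 μs

Each queued packet: L/R = 16000/5140000000 = 3.11284 μs.
6 queued → 18.677 μs.
Plus remaining 888 bits of current packet: 0.172763 μs.
Queuing delay = 18.8 μs.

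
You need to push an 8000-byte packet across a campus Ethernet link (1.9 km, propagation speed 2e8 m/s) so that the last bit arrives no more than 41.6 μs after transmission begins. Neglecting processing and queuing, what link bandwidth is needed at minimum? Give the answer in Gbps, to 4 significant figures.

L = 64000 bits.
Propagation delay = 1900 / 200000000 = 9.5 μs.
Transmission budget = 41.6 − 9.5 = 32.1 μs.
R ≥ L / t_tx = 64000 bits / 3.21e-05 s = 1.994 Gbps.

1.994 Gbps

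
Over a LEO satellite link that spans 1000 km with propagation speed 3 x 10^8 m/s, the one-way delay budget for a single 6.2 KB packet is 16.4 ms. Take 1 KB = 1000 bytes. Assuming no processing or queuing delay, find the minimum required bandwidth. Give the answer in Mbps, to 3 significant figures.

L = 49600 bits.
Propagation delay = 1000000 / 300000000 = 3.33333 ms.
Transmission budget = 16.4 − 3.33333 = 13.0667 ms.
R ≥ L / t_tx = 49600 bits / 0.0130667 s = 3.80 Mbps.

3.80 Mbps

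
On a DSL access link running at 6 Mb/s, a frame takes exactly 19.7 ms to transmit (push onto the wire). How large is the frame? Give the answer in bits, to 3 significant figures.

118000 bits

L = R × t_tx = 6000000 b/s × 0.0197 s = 118200 bits.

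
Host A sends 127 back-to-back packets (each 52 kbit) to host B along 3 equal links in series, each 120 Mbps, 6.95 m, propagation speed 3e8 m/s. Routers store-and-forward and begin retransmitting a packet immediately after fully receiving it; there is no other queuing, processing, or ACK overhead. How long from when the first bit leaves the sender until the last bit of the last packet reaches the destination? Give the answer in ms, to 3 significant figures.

55.9 ms

Per-hop transmission t_tx = L/R = 52000/120000000 = 0.433333 ms.
Per-hop propagation t_prop = 6.95/300000000 = 2.31667e-05 ms.
Pipeline fill: first packet needs 3·t_tx to clear all hops; remaining 126 packets each add one t_tx.
Total = (3+127-1)·t_tx + 3·t_prop = 129·0.433333 + 3·2.31667e-05 = 55.9 ms.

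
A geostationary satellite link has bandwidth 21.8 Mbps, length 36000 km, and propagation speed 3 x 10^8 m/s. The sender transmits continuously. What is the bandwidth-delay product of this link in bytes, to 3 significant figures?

327000 bytes

Propagation delay = 36000000 / 300000000 = 0.12 s.
BDP = R × t_prop = 21800000 × 0.12 = 2616000 bits.
In bytes: 2616000/8 = 327000 bytes.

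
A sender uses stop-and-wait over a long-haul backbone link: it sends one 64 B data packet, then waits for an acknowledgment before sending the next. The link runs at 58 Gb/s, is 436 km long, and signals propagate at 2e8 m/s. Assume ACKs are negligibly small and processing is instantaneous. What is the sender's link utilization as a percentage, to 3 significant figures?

t_tx = L/R = 512/58000000000 = 8.82759e-09 s.
t_prop = 436000/200000000 = 0.00218 s; RTT = 0.00436 s.
Cycle = t_tx + RTT = 0.00436001 s.
Utilization = t_tx / cycle = 8.82759e-09/0.00436001 = 0.000202 %.

0.000202 %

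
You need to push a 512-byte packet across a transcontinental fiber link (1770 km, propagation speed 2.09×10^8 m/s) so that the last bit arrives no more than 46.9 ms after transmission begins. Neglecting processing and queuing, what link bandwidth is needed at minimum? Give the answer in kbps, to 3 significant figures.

L = 4096 bits.
Propagation delay = 1770000 / 209000000 = 8.4689 ms.
Transmission budget = 46.9 − 8.4689 = 38.4311 ms.
R ≥ L / t_tx = 4096 bits / 0.0384311 s = 107 kbps.

107 kbps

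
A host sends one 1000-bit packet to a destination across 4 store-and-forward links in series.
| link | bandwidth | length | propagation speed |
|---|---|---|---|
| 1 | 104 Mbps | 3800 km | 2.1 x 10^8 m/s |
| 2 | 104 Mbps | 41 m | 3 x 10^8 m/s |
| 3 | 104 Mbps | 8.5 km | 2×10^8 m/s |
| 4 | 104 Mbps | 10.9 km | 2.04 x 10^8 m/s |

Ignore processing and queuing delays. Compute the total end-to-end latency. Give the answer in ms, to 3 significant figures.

Transmission delay per hop = L/R = 1000/104000000 = 0.00961538 ms; 4 hops → 0.0384615 ms.
Propagation delays (d/s per hop): 18.0952, 0.000136667, 0.0425, 0.0534314 ms; sum = 18.1913 ms.
End-to-end = 18.2 ms.

18.2 ms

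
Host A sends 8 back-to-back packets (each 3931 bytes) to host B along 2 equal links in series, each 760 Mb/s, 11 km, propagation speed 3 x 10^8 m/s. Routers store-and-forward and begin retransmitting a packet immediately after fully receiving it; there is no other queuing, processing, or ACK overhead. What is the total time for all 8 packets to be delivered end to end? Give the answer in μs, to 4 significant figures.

445.7 μs

Per-hop transmission t_tx = L/R = 31448/760000000 = 41.3789 μs.
Per-hop propagation t_prop = 11000/300000000 = 36.6667 μs.
Pipeline fill: first packet needs 2·t_tx to clear all hops; remaining 7 packets each add one t_tx.
Total = (2+8-1)·t_tx + 2·t_prop = 9·41.3789 + 2·36.6667 = 445.7 μs.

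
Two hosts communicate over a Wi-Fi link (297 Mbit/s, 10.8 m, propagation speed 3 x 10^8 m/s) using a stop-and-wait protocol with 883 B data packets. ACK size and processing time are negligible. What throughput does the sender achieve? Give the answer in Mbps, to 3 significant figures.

296 Mbps

t_tx = L/R = 7064/297000000 = 2.37845e-05 s.
t_prop = 10.8/300000000 = 3.6e-08 s; RTT = 7.2e-08 s.
Cycle = t_tx + RTT = 2.38565e-05 s.
Throughput = L / cycle = 7064 / 2.38565e-05 = 296 Mbps.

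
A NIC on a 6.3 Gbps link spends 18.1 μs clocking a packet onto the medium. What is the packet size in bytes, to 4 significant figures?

14250 bytes

L = R × t_tx = 6300000000 b/s × 1.81e-05 s = 114030 bits.
In bytes: 114030 / 8 = 14250 bytes.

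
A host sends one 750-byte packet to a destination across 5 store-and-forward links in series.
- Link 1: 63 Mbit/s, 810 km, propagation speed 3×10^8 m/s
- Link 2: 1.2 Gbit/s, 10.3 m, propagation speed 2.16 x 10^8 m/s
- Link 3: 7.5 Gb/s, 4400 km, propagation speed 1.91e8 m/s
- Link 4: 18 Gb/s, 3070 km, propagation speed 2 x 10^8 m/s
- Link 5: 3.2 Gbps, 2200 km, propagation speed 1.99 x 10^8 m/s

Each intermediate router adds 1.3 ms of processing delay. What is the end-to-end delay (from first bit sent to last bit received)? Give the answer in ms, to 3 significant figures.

L = 750 × 8 = 6000 bits.
Transmission delays (L/R per hop): 0.0952381, 0.005, 0.0008, 0.000333333, 0.001875 ms; sum = 0.103246 ms.
Propagation delays (d/s per hop): 2.7, 4.76852e-05, 23.0366, 15.35, 11.0553 ms; sum = 52.142 ms.
Processing at 4 router(s): 4 × 1.3 ms = 5.2 ms.
End-to-end = 57.4 ms.

57.4 ms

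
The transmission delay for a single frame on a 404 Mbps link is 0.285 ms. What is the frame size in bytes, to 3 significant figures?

14400 bytes

L = R × t_tx = 404000000 b/s × 0.000285 s = 115140 bits.
In bytes: 115140 / 8 = 14400 bytes.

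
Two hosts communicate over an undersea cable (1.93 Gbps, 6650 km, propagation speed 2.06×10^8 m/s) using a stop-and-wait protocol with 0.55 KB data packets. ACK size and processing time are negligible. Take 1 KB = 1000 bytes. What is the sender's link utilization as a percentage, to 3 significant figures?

t_tx = L/R = 4400/1930000000 = 2.27979e-06 s.
t_prop = 6650000/206000000 = 0.0322816 s; RTT = 0.0645631 s.
Cycle = t_tx + RTT = 0.0645654 s.
Utilization = t_tx / cycle = 2.27979e-06/0.0645654 = 0.00353 %.

0.00353 %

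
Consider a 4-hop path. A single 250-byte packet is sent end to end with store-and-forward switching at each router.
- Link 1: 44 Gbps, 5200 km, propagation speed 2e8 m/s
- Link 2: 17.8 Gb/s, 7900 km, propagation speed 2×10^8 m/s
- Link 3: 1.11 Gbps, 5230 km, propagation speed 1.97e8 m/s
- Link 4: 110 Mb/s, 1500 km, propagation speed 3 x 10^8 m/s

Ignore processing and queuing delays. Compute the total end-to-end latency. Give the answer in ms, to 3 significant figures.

L = 250 × 8 = 2000 bits.
Transmission delays (L/R per hop): 4.54545e-05, 0.00011236, 0.0018018, 0.0181818 ms; sum = 0.0201414 ms.
Propagation delays (d/s per hop): 26, 39.5, 26.5482, 5 ms; sum = 97.0482 ms.
End-to-end = 97.1 ms.

97.1 ms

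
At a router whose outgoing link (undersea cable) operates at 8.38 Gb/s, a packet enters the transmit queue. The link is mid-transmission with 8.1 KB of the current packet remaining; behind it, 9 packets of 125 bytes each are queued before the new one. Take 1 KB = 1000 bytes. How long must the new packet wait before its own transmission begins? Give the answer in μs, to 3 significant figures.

8.81 μs

Each queued packet: L/R = 1000/8.38e+09 = 0.119332 μs.
9 queued → 1.07399 μs.
Plus remaining 64800 bits of current packet: 7.7327 μs.
Queuing delay = 8.81 μs.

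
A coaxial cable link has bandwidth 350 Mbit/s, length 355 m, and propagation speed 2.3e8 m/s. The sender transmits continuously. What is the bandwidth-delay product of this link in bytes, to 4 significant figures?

67.53 bytes

Propagation delay = 355 / 2.3e+08 = 1.54348e-06 s.
BDP = R × t_prop = 350000000 × 1.54348e-06 = 540.217 bits.
In bytes: 540.217/8 = 67.53 bytes.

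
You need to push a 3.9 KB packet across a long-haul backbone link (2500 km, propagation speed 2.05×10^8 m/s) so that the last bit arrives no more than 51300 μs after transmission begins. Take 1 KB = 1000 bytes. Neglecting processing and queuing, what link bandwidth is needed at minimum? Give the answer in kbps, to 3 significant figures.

798 kbps

L = 31200 bits.
Propagation delay = 2500000 / 2.05e+08 = 12195.1 μs.
Transmission budget = 51300 − 12195.1 = 39104.9 μs.
R ≥ L / t_tx = 31200 bits / 0.0391049 s = 798 kbps.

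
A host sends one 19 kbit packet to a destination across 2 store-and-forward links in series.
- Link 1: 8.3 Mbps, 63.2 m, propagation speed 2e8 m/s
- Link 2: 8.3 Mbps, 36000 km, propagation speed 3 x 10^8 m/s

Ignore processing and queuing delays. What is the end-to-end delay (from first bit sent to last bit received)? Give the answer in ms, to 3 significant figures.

125 ms

L = 19000 bits.
Transmission delay per hop = L/R = 19000/8.3e+06 = 2.28916 ms; 2 hops → 4.57831 ms.
Propagation delays (d/s per hop): 0.000316, 120 ms; sum = 120 ms.
End-to-end = 125 ms.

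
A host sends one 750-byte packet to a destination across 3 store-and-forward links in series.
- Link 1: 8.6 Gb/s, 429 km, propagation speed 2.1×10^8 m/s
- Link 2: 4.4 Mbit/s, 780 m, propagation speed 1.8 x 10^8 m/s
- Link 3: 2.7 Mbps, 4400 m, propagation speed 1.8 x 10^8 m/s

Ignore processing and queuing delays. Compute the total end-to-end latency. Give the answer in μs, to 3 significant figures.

L = 750 × 8 = 6000 bits.
Transmission delays (L/R per hop): 0.697674, 1363.64, 2222.22 μs; sum = 3586.56 μs.
Propagation delays (d/s per hop): 2042.86, 4.33333, 24.4444 μs; sum = 2071.63 μs.
End-to-end = 5660 μs.

5660 μs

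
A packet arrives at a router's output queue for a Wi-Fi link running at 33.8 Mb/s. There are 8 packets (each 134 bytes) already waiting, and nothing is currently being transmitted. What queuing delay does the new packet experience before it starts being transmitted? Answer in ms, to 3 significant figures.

0.254 ms

Each queued packet: L/R = 1072/33800000 = 0.031716 ms.
8 queued → 0.253728 ms.
Queuing delay = 0.254 ms.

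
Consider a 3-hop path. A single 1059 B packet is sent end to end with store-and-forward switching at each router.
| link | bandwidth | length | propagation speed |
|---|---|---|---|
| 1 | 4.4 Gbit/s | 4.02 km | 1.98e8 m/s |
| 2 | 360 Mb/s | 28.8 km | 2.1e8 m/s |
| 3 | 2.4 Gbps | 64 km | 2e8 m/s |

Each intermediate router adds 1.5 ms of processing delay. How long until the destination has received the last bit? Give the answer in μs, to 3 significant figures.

3510 μs

L = 1059 × 8 = 8472 bits.
Transmission delays (L/R per hop): 1.92545, 23.5333, 3.53 μs; sum = 28.9888 μs.
Propagation delays (d/s per hop): 20.303, 137.143, 320 μs; sum = 477.446 μs.
Processing at 2 router(s): 2 × 1.5 ms = 3000 μs.
End-to-end = 3510 μs.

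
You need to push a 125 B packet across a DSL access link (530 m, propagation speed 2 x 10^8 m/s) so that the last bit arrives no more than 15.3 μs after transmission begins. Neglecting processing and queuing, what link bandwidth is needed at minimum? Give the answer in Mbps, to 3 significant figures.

79.1 Mbps

L = 1000 bits.
Propagation delay = 530 / 200000000 = 2.65 μs.
Transmission budget = 15.3 − 2.65 = 12.65 μs.
R ≥ L / t_tx = 1000 bits / 1.265e-05 s = 79.1 Mbps.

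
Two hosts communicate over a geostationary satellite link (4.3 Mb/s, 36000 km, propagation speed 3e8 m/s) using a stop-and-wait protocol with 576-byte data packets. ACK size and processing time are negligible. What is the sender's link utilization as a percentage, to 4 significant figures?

0.4445 %

t_tx = L/R = 4608/4300000 = 0.00107163 s.
t_prop = 36000000/300000000 = 0.12 s; RTT = 0.24 s.
Cycle = t_tx + RTT = 0.241072 s.
Utilization = t_tx / cycle = 0.00107163/0.241072 = 0.4445 %.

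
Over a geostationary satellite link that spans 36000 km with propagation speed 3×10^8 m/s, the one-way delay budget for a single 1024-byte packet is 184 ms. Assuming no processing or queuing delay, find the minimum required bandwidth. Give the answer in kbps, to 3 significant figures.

L = 8192 bits.
Propagation delay = 36000000 / 300000000 = 120 ms.
Transmission budget = 184 − 120 = 64 ms.
R ≥ L / t_tx = 8192 bits / 0.064 s = 128 kbps.

128 kbps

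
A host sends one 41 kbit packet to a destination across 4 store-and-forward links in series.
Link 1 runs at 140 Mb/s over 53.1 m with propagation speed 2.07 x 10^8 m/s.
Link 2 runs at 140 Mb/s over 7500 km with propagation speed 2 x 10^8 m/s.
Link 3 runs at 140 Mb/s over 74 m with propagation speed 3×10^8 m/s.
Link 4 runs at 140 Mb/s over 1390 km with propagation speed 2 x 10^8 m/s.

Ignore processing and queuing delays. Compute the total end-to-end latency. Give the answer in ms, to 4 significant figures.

45.62 ms

L = 41000 bits.
Transmission delay per hop = L/R = 41000/140000000 = 0.292857 ms; 4 hops → 1.17143 ms.
Propagation delays (d/s per hop): 0.000256522, 37.5, 0.000246667, 6.95 ms; sum = 44.4505 ms.
End-to-end = 45.62 ms.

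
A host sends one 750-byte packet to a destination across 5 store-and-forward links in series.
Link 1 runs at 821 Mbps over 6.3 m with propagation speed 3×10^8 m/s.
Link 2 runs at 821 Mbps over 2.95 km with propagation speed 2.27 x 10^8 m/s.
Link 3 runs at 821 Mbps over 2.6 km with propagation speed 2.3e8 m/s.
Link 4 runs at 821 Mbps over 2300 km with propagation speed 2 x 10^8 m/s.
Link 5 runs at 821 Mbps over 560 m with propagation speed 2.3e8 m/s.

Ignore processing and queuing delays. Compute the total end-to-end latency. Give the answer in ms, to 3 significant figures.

L = 750 × 8 = 6000 bits.
Transmission delay per hop = L/R = 6000/821000000 = 0.00730816 ms; 5 hops → 0.0365408 ms.
Propagation delays (d/s per hop): 2.1e-05, 0.0129956, 0.0113043, 11.5, 0.00243478 ms; sum = 11.5268 ms.
End-to-end = 11.6 ms.

11.6 ms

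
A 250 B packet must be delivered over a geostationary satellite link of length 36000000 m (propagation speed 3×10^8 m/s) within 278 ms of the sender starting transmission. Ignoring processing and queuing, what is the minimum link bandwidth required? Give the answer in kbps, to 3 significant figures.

L = 2000 bits.
Propagation delay = 36000000 / 300000000 = 120 ms.
Transmission budget = 278 − 120 = 158 ms.
R ≥ L / t_tx = 2000 bits / 0.158 s = 12.7 kbps.

12.7 kbps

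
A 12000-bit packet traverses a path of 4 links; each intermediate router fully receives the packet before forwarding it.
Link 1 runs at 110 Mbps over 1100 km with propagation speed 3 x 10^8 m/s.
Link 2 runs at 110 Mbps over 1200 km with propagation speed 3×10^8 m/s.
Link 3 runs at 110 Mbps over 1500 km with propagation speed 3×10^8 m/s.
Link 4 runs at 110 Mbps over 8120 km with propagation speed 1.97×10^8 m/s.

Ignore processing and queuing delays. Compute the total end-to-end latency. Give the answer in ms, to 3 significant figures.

Transmission delay per hop = L/R = 12000/110000000 = 0.109091 ms; 4 hops → 0.436364 ms.
Propagation delays (d/s per hop): 3.66667, 4, 5, 41.2183 ms; sum = 53.8849 ms.
End-to-end = 54.3 ms.

54.3 ms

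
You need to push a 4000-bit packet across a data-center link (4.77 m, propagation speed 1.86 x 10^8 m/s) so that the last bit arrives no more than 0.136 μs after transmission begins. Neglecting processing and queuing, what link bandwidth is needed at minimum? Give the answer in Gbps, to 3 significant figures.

36.2 Gbps

Propagation delay = 4.77 / 186000000 = 0.0256452 μs.
Transmission budget = 0.136 − 0.0256452 = 0.110355 μs.
R ≥ L / t_tx = 4000 bits / 1.10355e-07 s = 36.2 Gbps.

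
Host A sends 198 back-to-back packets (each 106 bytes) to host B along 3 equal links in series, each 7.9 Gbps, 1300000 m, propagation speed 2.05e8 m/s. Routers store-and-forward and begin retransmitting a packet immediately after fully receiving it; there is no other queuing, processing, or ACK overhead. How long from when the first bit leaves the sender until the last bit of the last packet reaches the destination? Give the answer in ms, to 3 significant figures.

Per-hop transmission t_tx = L/R = 848/7900000000 = 0.000107342 ms.
Per-hop propagation t_prop = 1300000/2.05e+08 = 6.34146 ms.
Pipeline fill: first packet needs 3·t_tx to clear all hops; remaining 197 packets each add one t_tx.
Total = (3+198-1)·t_tx + 3·t_prop = 200·0.000107342 + 3·6.34146 = 19.0 ms.

19.0 ms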